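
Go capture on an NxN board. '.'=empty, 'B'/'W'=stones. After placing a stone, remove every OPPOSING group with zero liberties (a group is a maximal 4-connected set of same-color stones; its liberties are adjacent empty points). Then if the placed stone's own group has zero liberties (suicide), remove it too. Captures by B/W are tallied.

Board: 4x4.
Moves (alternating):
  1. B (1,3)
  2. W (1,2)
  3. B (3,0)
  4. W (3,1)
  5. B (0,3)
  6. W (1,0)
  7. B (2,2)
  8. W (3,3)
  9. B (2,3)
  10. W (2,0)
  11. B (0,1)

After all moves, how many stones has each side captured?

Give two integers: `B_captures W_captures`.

Answer: 0 1

Derivation:
Move 1: B@(1,3) -> caps B=0 W=0
Move 2: W@(1,2) -> caps B=0 W=0
Move 3: B@(3,0) -> caps B=0 W=0
Move 4: W@(3,1) -> caps B=0 W=0
Move 5: B@(0,3) -> caps B=0 W=0
Move 6: W@(1,0) -> caps B=0 W=0
Move 7: B@(2,2) -> caps B=0 W=0
Move 8: W@(3,3) -> caps B=0 W=0
Move 9: B@(2,3) -> caps B=0 W=0
Move 10: W@(2,0) -> caps B=0 W=1
Move 11: B@(0,1) -> caps B=0 W=1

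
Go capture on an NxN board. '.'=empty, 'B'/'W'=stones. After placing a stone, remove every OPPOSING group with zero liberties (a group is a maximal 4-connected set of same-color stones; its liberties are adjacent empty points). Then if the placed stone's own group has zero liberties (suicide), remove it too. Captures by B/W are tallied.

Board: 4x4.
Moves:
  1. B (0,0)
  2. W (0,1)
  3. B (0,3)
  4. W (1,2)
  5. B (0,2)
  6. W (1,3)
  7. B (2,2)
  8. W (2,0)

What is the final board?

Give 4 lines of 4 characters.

Move 1: B@(0,0) -> caps B=0 W=0
Move 2: W@(0,1) -> caps B=0 W=0
Move 3: B@(0,3) -> caps B=0 W=0
Move 4: W@(1,2) -> caps B=0 W=0
Move 5: B@(0,2) -> caps B=0 W=0
Move 6: W@(1,3) -> caps B=0 W=2
Move 7: B@(2,2) -> caps B=0 W=2
Move 8: W@(2,0) -> caps B=0 W=2

Answer: BW..
..WW
W.B.
....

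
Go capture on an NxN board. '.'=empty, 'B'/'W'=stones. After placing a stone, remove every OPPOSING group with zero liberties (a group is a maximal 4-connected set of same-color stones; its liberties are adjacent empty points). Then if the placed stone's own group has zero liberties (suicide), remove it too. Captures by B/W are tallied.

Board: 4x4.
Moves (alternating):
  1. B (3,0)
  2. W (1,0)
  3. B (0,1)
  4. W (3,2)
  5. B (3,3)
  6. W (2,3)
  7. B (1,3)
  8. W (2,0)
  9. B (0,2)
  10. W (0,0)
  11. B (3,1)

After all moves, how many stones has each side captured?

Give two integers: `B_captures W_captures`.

Move 1: B@(3,0) -> caps B=0 W=0
Move 2: W@(1,0) -> caps B=0 W=0
Move 3: B@(0,1) -> caps B=0 W=0
Move 4: W@(3,2) -> caps B=0 W=0
Move 5: B@(3,3) -> caps B=0 W=0
Move 6: W@(2,3) -> caps B=0 W=1
Move 7: B@(1,3) -> caps B=0 W=1
Move 8: W@(2,0) -> caps B=0 W=1
Move 9: B@(0,2) -> caps B=0 W=1
Move 10: W@(0,0) -> caps B=0 W=1
Move 11: B@(3,1) -> caps B=0 W=1

Answer: 0 1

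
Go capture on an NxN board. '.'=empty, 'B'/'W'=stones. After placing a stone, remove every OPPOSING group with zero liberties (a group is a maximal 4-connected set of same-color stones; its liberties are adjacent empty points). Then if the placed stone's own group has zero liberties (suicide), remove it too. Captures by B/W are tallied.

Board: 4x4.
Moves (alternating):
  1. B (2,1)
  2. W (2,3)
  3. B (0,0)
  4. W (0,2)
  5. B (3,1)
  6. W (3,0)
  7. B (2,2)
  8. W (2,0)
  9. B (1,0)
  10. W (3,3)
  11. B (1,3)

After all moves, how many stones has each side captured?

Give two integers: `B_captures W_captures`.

Move 1: B@(2,1) -> caps B=0 W=0
Move 2: W@(2,3) -> caps B=0 W=0
Move 3: B@(0,0) -> caps B=0 W=0
Move 4: W@(0,2) -> caps B=0 W=0
Move 5: B@(3,1) -> caps B=0 W=0
Move 6: W@(3,0) -> caps B=0 W=0
Move 7: B@(2,2) -> caps B=0 W=0
Move 8: W@(2,0) -> caps B=0 W=0
Move 9: B@(1,0) -> caps B=2 W=0
Move 10: W@(3,3) -> caps B=2 W=0
Move 11: B@(1,3) -> caps B=2 W=0

Answer: 2 0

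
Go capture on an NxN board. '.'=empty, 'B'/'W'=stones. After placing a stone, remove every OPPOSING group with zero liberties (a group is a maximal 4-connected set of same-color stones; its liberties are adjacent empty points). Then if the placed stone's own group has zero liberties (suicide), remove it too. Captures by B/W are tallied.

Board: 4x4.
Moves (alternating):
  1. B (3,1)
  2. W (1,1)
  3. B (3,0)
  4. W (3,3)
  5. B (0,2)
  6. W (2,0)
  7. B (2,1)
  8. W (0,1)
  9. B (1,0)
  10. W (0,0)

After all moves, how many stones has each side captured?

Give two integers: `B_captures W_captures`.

Move 1: B@(3,1) -> caps B=0 W=0
Move 2: W@(1,1) -> caps B=0 W=0
Move 3: B@(3,0) -> caps B=0 W=0
Move 4: W@(3,3) -> caps B=0 W=0
Move 5: B@(0,2) -> caps B=0 W=0
Move 6: W@(2,0) -> caps B=0 W=0
Move 7: B@(2,1) -> caps B=0 W=0
Move 8: W@(0,1) -> caps B=0 W=0
Move 9: B@(1,0) -> caps B=1 W=0
Move 10: W@(0,0) -> caps B=1 W=0

Answer: 1 0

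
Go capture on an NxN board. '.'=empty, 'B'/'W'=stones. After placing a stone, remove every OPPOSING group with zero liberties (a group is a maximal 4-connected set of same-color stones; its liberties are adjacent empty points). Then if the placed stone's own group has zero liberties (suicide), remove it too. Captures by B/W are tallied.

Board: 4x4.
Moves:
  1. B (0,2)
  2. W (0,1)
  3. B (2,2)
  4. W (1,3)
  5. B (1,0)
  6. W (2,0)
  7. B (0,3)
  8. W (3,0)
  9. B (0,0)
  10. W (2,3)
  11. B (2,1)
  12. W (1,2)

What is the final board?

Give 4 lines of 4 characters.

Answer: BW..
B.WW
WBBW
W...

Derivation:
Move 1: B@(0,2) -> caps B=0 W=0
Move 2: W@(0,1) -> caps B=0 W=0
Move 3: B@(2,2) -> caps B=0 W=0
Move 4: W@(1,3) -> caps B=0 W=0
Move 5: B@(1,0) -> caps B=0 W=0
Move 6: W@(2,0) -> caps B=0 W=0
Move 7: B@(0,3) -> caps B=0 W=0
Move 8: W@(3,0) -> caps B=0 W=0
Move 9: B@(0,0) -> caps B=0 W=0
Move 10: W@(2,3) -> caps B=0 W=0
Move 11: B@(2,1) -> caps B=0 W=0
Move 12: W@(1,2) -> caps B=0 W=2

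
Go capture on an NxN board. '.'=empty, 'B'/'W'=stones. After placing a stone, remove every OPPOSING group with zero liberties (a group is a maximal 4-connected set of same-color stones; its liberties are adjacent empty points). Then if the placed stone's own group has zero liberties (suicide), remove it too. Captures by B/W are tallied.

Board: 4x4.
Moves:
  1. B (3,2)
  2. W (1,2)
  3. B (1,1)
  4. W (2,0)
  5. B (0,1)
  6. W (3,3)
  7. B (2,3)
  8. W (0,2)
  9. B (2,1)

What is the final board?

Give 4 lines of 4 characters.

Answer: .BW.
.BW.
WB.B
..B.

Derivation:
Move 1: B@(3,2) -> caps B=0 W=0
Move 2: W@(1,2) -> caps B=0 W=0
Move 3: B@(1,1) -> caps B=0 W=0
Move 4: W@(2,0) -> caps B=0 W=0
Move 5: B@(0,1) -> caps B=0 W=0
Move 6: W@(3,3) -> caps B=0 W=0
Move 7: B@(2,3) -> caps B=1 W=0
Move 8: W@(0,2) -> caps B=1 W=0
Move 9: B@(2,1) -> caps B=1 W=0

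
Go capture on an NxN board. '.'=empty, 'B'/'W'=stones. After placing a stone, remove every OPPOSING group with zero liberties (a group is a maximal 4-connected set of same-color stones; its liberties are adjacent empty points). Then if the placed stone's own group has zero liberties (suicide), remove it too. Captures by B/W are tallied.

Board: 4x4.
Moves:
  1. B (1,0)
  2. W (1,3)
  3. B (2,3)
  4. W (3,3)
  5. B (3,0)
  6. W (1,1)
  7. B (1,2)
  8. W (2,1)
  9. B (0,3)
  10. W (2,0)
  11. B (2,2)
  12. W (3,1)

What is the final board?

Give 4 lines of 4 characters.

Move 1: B@(1,0) -> caps B=0 W=0
Move 2: W@(1,3) -> caps B=0 W=0
Move 3: B@(2,3) -> caps B=0 W=0
Move 4: W@(3,3) -> caps B=0 W=0
Move 5: B@(3,0) -> caps B=0 W=0
Move 6: W@(1,1) -> caps B=0 W=0
Move 7: B@(1,2) -> caps B=0 W=0
Move 8: W@(2,1) -> caps B=0 W=0
Move 9: B@(0,3) -> caps B=1 W=0
Move 10: W@(2,0) -> caps B=1 W=0
Move 11: B@(2,2) -> caps B=1 W=0
Move 12: W@(3,1) -> caps B=1 W=1

Answer: ...B
BWB.
WWBB
.W.W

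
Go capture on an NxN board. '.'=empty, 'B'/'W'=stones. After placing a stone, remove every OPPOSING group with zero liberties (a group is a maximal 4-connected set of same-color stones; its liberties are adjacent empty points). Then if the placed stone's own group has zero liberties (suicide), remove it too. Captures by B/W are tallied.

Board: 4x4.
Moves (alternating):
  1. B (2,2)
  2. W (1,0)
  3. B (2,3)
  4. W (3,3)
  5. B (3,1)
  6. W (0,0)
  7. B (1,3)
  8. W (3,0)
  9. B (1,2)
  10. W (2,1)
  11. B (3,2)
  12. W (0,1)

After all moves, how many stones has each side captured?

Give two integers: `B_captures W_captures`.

Answer: 1 0

Derivation:
Move 1: B@(2,2) -> caps B=0 W=0
Move 2: W@(1,0) -> caps B=0 W=0
Move 3: B@(2,3) -> caps B=0 W=0
Move 4: W@(3,3) -> caps B=0 W=0
Move 5: B@(3,1) -> caps B=0 W=0
Move 6: W@(0,0) -> caps B=0 W=0
Move 7: B@(1,3) -> caps B=0 W=0
Move 8: W@(3,0) -> caps B=0 W=0
Move 9: B@(1,2) -> caps B=0 W=0
Move 10: W@(2,1) -> caps B=0 W=0
Move 11: B@(3,2) -> caps B=1 W=0
Move 12: W@(0,1) -> caps B=1 W=0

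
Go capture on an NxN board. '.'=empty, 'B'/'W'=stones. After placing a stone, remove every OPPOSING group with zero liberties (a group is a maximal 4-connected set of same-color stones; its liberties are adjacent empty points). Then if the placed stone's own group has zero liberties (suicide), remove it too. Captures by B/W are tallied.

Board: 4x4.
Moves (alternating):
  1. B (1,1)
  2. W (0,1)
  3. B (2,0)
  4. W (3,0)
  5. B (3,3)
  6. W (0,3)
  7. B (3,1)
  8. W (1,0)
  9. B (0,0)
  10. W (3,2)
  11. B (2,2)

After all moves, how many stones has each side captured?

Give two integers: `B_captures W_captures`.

Move 1: B@(1,1) -> caps B=0 W=0
Move 2: W@(0,1) -> caps B=0 W=0
Move 3: B@(2,0) -> caps B=0 W=0
Move 4: W@(3,0) -> caps B=0 W=0
Move 5: B@(3,3) -> caps B=0 W=0
Move 6: W@(0,3) -> caps B=0 W=0
Move 7: B@(3,1) -> caps B=1 W=0
Move 8: W@(1,0) -> caps B=1 W=0
Move 9: B@(0,0) -> caps B=2 W=0
Move 10: W@(3,2) -> caps B=2 W=0
Move 11: B@(2,2) -> caps B=3 W=0

Answer: 3 0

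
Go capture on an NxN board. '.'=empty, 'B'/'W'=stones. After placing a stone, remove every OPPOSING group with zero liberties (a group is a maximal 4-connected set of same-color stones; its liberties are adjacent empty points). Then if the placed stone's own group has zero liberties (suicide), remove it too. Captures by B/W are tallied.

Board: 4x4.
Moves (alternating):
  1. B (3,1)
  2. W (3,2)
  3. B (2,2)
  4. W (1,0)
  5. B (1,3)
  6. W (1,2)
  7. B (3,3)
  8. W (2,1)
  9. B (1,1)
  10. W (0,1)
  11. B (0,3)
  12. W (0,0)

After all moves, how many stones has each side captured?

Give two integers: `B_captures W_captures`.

Move 1: B@(3,1) -> caps B=0 W=0
Move 2: W@(3,2) -> caps B=0 W=0
Move 3: B@(2,2) -> caps B=0 W=0
Move 4: W@(1,0) -> caps B=0 W=0
Move 5: B@(1,3) -> caps B=0 W=0
Move 6: W@(1,2) -> caps B=0 W=0
Move 7: B@(3,3) -> caps B=1 W=0
Move 8: W@(2,1) -> caps B=1 W=0
Move 9: B@(1,1) -> caps B=1 W=0
Move 10: W@(0,1) -> caps B=1 W=1
Move 11: B@(0,3) -> caps B=1 W=1
Move 12: W@(0,0) -> caps B=1 W=1

Answer: 1 1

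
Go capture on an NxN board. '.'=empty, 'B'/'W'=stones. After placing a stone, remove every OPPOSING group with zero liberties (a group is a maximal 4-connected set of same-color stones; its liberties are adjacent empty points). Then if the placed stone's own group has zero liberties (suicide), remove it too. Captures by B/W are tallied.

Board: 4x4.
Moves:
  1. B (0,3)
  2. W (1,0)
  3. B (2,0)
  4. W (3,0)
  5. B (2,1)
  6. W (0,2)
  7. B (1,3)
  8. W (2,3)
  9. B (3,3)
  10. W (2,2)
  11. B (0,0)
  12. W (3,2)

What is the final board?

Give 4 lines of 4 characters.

Move 1: B@(0,3) -> caps B=0 W=0
Move 2: W@(1,0) -> caps B=0 W=0
Move 3: B@(2,0) -> caps B=0 W=0
Move 4: W@(3,0) -> caps B=0 W=0
Move 5: B@(2,1) -> caps B=0 W=0
Move 6: W@(0,2) -> caps B=0 W=0
Move 7: B@(1,3) -> caps B=0 W=0
Move 8: W@(2,3) -> caps B=0 W=0
Move 9: B@(3,3) -> caps B=0 W=0
Move 10: W@(2,2) -> caps B=0 W=0
Move 11: B@(0,0) -> caps B=0 W=0
Move 12: W@(3,2) -> caps B=0 W=1

Answer: B.WB
W..B
BBWW
W.W.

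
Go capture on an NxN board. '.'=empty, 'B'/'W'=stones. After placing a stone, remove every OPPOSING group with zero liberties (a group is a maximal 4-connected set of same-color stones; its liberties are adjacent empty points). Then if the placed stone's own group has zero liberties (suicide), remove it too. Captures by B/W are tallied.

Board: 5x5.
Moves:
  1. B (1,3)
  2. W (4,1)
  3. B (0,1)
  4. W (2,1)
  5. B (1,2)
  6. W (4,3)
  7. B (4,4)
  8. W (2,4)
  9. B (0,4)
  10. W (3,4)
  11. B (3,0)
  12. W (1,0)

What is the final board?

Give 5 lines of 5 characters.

Move 1: B@(1,3) -> caps B=0 W=0
Move 2: W@(4,1) -> caps B=0 W=0
Move 3: B@(0,1) -> caps B=0 W=0
Move 4: W@(2,1) -> caps B=0 W=0
Move 5: B@(1,2) -> caps B=0 W=0
Move 6: W@(4,3) -> caps B=0 W=0
Move 7: B@(4,4) -> caps B=0 W=0
Move 8: W@(2,4) -> caps B=0 W=0
Move 9: B@(0,4) -> caps B=0 W=0
Move 10: W@(3,4) -> caps B=0 W=1
Move 11: B@(3,0) -> caps B=0 W=1
Move 12: W@(1,0) -> caps B=0 W=1

Answer: .B..B
W.BB.
.W..W
B...W
.W.W.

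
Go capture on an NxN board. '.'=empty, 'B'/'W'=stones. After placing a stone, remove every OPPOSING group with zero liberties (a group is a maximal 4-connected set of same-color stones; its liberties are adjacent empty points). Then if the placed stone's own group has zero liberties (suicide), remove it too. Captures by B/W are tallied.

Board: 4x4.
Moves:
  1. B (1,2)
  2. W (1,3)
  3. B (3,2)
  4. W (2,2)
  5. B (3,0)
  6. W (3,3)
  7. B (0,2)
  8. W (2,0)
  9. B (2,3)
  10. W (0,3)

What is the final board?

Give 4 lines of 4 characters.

Move 1: B@(1,2) -> caps B=0 W=0
Move 2: W@(1,3) -> caps B=0 W=0
Move 3: B@(3,2) -> caps B=0 W=0
Move 4: W@(2,2) -> caps B=0 W=0
Move 5: B@(3,0) -> caps B=0 W=0
Move 6: W@(3,3) -> caps B=0 W=0
Move 7: B@(0,2) -> caps B=0 W=0
Move 8: W@(2,0) -> caps B=0 W=0
Move 9: B@(2,3) -> caps B=1 W=0
Move 10: W@(0,3) -> caps B=1 W=0

Answer: ..B.
..B.
W.WB
B.B.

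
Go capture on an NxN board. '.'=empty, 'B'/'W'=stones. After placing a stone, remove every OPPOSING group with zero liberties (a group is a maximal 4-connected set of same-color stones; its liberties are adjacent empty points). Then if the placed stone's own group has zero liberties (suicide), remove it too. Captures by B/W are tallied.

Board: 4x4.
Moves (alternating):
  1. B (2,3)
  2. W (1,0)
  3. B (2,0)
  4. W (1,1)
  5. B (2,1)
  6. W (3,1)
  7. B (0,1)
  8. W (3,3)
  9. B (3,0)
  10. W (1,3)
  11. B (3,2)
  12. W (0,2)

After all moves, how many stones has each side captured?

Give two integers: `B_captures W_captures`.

Move 1: B@(2,3) -> caps B=0 W=0
Move 2: W@(1,0) -> caps B=0 W=0
Move 3: B@(2,0) -> caps B=0 W=0
Move 4: W@(1,1) -> caps B=0 W=0
Move 5: B@(2,1) -> caps B=0 W=0
Move 6: W@(3,1) -> caps B=0 W=0
Move 7: B@(0,1) -> caps B=0 W=0
Move 8: W@(3,3) -> caps B=0 W=0
Move 9: B@(3,0) -> caps B=0 W=0
Move 10: W@(1,3) -> caps B=0 W=0
Move 11: B@(3,2) -> caps B=2 W=0
Move 12: W@(0,2) -> caps B=2 W=0

Answer: 2 0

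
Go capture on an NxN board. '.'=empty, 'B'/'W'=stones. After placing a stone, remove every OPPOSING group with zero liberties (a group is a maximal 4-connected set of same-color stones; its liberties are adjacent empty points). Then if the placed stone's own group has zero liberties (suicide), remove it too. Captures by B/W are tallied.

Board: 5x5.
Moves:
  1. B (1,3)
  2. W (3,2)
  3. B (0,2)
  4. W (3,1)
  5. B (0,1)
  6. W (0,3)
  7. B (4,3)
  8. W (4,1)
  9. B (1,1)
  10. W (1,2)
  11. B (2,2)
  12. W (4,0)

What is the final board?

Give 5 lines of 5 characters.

Move 1: B@(1,3) -> caps B=0 W=0
Move 2: W@(3,2) -> caps B=0 W=0
Move 3: B@(0,2) -> caps B=0 W=0
Move 4: W@(3,1) -> caps B=0 W=0
Move 5: B@(0,1) -> caps B=0 W=0
Move 6: W@(0,3) -> caps B=0 W=0
Move 7: B@(4,3) -> caps B=0 W=0
Move 8: W@(4,1) -> caps B=0 W=0
Move 9: B@(1,1) -> caps B=0 W=0
Move 10: W@(1,2) -> caps B=0 W=0
Move 11: B@(2,2) -> caps B=1 W=0
Move 12: W@(4,0) -> caps B=1 W=0

Answer: .BBW.
.B.B.
..B..
.WW..
WW.B.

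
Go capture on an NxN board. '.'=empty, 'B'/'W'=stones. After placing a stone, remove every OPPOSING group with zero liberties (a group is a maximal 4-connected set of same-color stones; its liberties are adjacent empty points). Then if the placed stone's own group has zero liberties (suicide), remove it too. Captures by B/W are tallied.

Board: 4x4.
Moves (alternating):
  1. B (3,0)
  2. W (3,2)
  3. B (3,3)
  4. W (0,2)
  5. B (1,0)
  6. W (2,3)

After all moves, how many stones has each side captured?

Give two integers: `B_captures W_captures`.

Answer: 0 1

Derivation:
Move 1: B@(3,0) -> caps B=0 W=0
Move 2: W@(3,2) -> caps B=0 W=0
Move 3: B@(3,3) -> caps B=0 W=0
Move 4: W@(0,2) -> caps B=0 W=0
Move 5: B@(1,0) -> caps B=0 W=0
Move 6: W@(2,3) -> caps B=0 W=1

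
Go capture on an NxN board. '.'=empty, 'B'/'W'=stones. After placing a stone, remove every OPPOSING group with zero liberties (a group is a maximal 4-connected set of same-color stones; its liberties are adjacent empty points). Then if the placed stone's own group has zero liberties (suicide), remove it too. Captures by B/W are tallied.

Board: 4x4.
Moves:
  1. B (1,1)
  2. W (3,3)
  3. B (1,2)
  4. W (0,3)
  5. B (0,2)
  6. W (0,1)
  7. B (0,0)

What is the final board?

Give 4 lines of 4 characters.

Answer: B.BW
.BB.
....
...W

Derivation:
Move 1: B@(1,1) -> caps B=0 W=0
Move 2: W@(3,3) -> caps B=0 W=0
Move 3: B@(1,2) -> caps B=0 W=0
Move 4: W@(0,3) -> caps B=0 W=0
Move 5: B@(0,2) -> caps B=0 W=0
Move 6: W@(0,1) -> caps B=0 W=0
Move 7: B@(0,0) -> caps B=1 W=0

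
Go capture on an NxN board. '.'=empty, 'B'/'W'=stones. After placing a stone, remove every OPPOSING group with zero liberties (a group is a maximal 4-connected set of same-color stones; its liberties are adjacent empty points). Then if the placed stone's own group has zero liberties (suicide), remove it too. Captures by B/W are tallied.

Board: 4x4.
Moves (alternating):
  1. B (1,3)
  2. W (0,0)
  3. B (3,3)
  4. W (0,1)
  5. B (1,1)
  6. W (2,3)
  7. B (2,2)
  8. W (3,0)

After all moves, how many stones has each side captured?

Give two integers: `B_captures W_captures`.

Answer: 1 0

Derivation:
Move 1: B@(1,3) -> caps B=0 W=0
Move 2: W@(0,0) -> caps B=0 W=0
Move 3: B@(3,3) -> caps B=0 W=0
Move 4: W@(0,1) -> caps B=0 W=0
Move 5: B@(1,1) -> caps B=0 W=0
Move 6: W@(2,3) -> caps B=0 W=0
Move 7: B@(2,2) -> caps B=1 W=0
Move 8: W@(3,0) -> caps B=1 W=0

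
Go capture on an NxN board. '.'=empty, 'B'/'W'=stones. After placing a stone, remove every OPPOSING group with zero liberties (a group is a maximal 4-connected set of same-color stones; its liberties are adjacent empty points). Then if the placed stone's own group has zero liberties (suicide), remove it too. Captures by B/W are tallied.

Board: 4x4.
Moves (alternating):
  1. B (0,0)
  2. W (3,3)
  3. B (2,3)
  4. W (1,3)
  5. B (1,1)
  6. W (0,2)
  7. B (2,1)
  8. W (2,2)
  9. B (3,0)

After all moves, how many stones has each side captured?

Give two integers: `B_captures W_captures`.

Move 1: B@(0,0) -> caps B=0 W=0
Move 2: W@(3,3) -> caps B=0 W=0
Move 3: B@(2,3) -> caps B=0 W=0
Move 4: W@(1,3) -> caps B=0 W=0
Move 5: B@(1,1) -> caps B=0 W=0
Move 6: W@(0,2) -> caps B=0 W=0
Move 7: B@(2,1) -> caps B=0 W=0
Move 8: W@(2,2) -> caps B=0 W=1
Move 9: B@(3,0) -> caps B=0 W=1

Answer: 0 1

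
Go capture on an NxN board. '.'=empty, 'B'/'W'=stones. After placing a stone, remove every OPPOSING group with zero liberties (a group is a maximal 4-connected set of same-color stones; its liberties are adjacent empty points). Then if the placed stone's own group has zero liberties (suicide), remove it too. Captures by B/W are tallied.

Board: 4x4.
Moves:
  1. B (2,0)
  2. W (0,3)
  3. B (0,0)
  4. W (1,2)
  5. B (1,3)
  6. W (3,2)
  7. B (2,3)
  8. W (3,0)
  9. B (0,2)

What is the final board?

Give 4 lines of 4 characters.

Answer: B.B.
..WB
B..B
W.W.

Derivation:
Move 1: B@(2,0) -> caps B=0 W=0
Move 2: W@(0,3) -> caps B=0 W=0
Move 3: B@(0,0) -> caps B=0 W=0
Move 4: W@(1,2) -> caps B=0 W=0
Move 5: B@(1,3) -> caps B=0 W=0
Move 6: W@(3,2) -> caps B=0 W=0
Move 7: B@(2,3) -> caps B=0 W=0
Move 8: W@(3,0) -> caps B=0 W=0
Move 9: B@(0,2) -> caps B=1 W=0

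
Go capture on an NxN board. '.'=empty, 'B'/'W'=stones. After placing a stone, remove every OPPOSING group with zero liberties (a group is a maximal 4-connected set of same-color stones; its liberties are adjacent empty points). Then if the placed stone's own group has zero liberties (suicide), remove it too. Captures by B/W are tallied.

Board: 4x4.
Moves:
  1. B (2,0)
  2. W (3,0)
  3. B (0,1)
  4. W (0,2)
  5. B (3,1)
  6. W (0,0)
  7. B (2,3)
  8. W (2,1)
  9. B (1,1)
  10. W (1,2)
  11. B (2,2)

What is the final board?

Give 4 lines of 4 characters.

Move 1: B@(2,0) -> caps B=0 W=0
Move 2: W@(3,0) -> caps B=0 W=0
Move 3: B@(0,1) -> caps B=0 W=0
Move 4: W@(0,2) -> caps B=0 W=0
Move 5: B@(3,1) -> caps B=1 W=0
Move 6: W@(0,0) -> caps B=1 W=0
Move 7: B@(2,3) -> caps B=1 W=0
Move 8: W@(2,1) -> caps B=1 W=0
Move 9: B@(1,1) -> caps B=1 W=0
Move 10: W@(1,2) -> caps B=1 W=0
Move 11: B@(2,2) -> caps B=2 W=0

Answer: WBW.
.BW.
B.BB
.B..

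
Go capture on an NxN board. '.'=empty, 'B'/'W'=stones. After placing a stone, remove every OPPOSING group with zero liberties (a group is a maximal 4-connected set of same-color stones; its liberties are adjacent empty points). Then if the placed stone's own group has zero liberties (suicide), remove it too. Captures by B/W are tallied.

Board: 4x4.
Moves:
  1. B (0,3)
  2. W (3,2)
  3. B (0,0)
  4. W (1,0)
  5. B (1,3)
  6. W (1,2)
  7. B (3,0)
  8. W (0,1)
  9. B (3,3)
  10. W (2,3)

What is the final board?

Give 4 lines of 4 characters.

Move 1: B@(0,3) -> caps B=0 W=0
Move 2: W@(3,2) -> caps B=0 W=0
Move 3: B@(0,0) -> caps B=0 W=0
Move 4: W@(1,0) -> caps B=0 W=0
Move 5: B@(1,3) -> caps B=0 W=0
Move 6: W@(1,2) -> caps B=0 W=0
Move 7: B@(3,0) -> caps B=0 W=0
Move 8: W@(0,1) -> caps B=0 W=1
Move 9: B@(3,3) -> caps B=0 W=1
Move 10: W@(2,3) -> caps B=0 W=2

Answer: .W.B
W.WB
...W
B.W.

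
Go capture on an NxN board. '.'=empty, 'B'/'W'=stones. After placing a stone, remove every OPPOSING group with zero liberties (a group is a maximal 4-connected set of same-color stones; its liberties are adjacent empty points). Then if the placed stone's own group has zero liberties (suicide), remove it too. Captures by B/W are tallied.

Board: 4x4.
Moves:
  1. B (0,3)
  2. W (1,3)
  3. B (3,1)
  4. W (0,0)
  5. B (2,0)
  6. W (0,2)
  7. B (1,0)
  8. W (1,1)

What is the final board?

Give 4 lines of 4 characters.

Answer: W.W.
BW.W
B...
.B..

Derivation:
Move 1: B@(0,3) -> caps B=0 W=0
Move 2: W@(1,3) -> caps B=0 W=0
Move 3: B@(3,1) -> caps B=0 W=0
Move 4: W@(0,0) -> caps B=0 W=0
Move 5: B@(2,0) -> caps B=0 W=0
Move 6: W@(0,2) -> caps B=0 W=1
Move 7: B@(1,0) -> caps B=0 W=1
Move 8: W@(1,1) -> caps B=0 W=1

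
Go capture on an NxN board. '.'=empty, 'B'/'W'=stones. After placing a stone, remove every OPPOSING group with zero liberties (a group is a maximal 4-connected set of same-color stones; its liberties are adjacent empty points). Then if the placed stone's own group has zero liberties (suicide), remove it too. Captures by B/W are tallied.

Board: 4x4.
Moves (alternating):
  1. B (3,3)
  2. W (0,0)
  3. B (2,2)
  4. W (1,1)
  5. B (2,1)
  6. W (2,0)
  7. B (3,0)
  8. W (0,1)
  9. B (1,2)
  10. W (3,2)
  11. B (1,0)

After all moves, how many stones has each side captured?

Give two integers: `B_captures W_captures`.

Move 1: B@(3,3) -> caps B=0 W=0
Move 2: W@(0,0) -> caps B=0 W=0
Move 3: B@(2,2) -> caps B=0 W=0
Move 4: W@(1,1) -> caps B=0 W=0
Move 5: B@(2,1) -> caps B=0 W=0
Move 6: W@(2,0) -> caps B=0 W=0
Move 7: B@(3,0) -> caps B=0 W=0
Move 8: W@(0,1) -> caps B=0 W=0
Move 9: B@(1,2) -> caps B=0 W=0
Move 10: W@(3,2) -> caps B=0 W=0
Move 11: B@(1,0) -> caps B=1 W=0

Answer: 1 0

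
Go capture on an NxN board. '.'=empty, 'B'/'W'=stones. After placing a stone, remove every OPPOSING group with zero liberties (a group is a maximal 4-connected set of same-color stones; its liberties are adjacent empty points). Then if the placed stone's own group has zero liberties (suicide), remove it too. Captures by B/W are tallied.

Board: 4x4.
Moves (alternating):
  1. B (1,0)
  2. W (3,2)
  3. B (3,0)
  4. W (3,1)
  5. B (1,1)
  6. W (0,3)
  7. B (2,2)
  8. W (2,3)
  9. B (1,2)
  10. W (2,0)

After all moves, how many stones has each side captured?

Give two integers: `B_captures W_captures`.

Answer: 0 1

Derivation:
Move 1: B@(1,0) -> caps B=0 W=0
Move 2: W@(3,2) -> caps B=0 W=0
Move 3: B@(3,0) -> caps B=0 W=0
Move 4: W@(3,1) -> caps B=0 W=0
Move 5: B@(1,1) -> caps B=0 W=0
Move 6: W@(0,3) -> caps B=0 W=0
Move 7: B@(2,2) -> caps B=0 W=0
Move 8: W@(2,3) -> caps B=0 W=0
Move 9: B@(1,2) -> caps B=0 W=0
Move 10: W@(2,0) -> caps B=0 W=1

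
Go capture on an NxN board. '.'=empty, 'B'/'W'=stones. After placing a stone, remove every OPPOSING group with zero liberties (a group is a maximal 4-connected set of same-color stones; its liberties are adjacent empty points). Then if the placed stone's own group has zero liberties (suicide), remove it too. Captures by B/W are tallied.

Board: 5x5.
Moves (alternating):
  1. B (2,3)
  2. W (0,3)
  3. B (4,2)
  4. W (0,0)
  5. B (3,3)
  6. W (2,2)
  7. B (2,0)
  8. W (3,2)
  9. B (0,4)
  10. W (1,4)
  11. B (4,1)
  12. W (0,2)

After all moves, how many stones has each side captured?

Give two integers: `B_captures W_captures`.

Move 1: B@(2,3) -> caps B=0 W=0
Move 2: W@(0,3) -> caps B=0 W=0
Move 3: B@(4,2) -> caps B=0 W=0
Move 4: W@(0,0) -> caps B=0 W=0
Move 5: B@(3,3) -> caps B=0 W=0
Move 6: W@(2,2) -> caps B=0 W=0
Move 7: B@(2,0) -> caps B=0 W=0
Move 8: W@(3,2) -> caps B=0 W=0
Move 9: B@(0,4) -> caps B=0 W=0
Move 10: W@(1,4) -> caps B=0 W=1
Move 11: B@(4,1) -> caps B=0 W=1
Move 12: W@(0,2) -> caps B=0 W=1

Answer: 0 1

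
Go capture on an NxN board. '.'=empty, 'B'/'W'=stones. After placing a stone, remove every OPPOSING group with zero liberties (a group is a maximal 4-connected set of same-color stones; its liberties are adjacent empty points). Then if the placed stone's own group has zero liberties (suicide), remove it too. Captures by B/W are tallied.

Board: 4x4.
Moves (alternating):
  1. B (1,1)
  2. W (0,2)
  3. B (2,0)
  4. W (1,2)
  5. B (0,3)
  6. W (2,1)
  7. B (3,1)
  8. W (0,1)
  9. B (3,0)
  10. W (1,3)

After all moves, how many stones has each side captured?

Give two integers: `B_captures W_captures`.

Answer: 0 1

Derivation:
Move 1: B@(1,1) -> caps B=0 W=0
Move 2: W@(0,2) -> caps B=0 W=0
Move 3: B@(2,0) -> caps B=0 W=0
Move 4: W@(1,2) -> caps B=0 W=0
Move 5: B@(0,3) -> caps B=0 W=0
Move 6: W@(2,1) -> caps B=0 W=0
Move 7: B@(3,1) -> caps B=0 W=0
Move 8: W@(0,1) -> caps B=0 W=0
Move 9: B@(3,0) -> caps B=0 W=0
Move 10: W@(1,3) -> caps B=0 W=1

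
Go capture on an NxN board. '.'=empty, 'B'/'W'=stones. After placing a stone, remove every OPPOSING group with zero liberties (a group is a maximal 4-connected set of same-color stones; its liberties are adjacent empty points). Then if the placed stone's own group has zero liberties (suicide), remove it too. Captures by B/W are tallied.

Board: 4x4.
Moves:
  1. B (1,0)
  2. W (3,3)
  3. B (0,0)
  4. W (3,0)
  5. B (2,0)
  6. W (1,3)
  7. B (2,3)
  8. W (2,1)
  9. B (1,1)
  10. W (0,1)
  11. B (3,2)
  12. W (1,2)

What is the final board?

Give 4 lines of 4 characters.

Move 1: B@(1,0) -> caps B=0 W=0
Move 2: W@(3,3) -> caps B=0 W=0
Move 3: B@(0,0) -> caps B=0 W=0
Move 4: W@(3,0) -> caps B=0 W=0
Move 5: B@(2,0) -> caps B=0 W=0
Move 6: W@(1,3) -> caps B=0 W=0
Move 7: B@(2,3) -> caps B=0 W=0
Move 8: W@(2,1) -> caps B=0 W=0
Move 9: B@(1,1) -> caps B=0 W=0
Move 10: W@(0,1) -> caps B=0 W=0
Move 11: B@(3,2) -> caps B=1 W=0
Move 12: W@(1,2) -> caps B=1 W=4

Answer: .W..
..WW
.W.B
W.B.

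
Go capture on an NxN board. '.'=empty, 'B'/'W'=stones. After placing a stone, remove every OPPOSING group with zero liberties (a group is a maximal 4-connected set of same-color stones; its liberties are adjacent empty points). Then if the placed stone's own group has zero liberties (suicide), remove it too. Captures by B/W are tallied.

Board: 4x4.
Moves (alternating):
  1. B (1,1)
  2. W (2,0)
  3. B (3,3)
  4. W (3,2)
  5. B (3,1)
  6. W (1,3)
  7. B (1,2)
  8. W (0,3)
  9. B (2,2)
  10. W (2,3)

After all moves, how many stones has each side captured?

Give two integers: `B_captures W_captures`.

Answer: 1 0

Derivation:
Move 1: B@(1,1) -> caps B=0 W=0
Move 2: W@(2,0) -> caps B=0 W=0
Move 3: B@(3,3) -> caps B=0 W=0
Move 4: W@(3,2) -> caps B=0 W=0
Move 5: B@(3,1) -> caps B=0 W=0
Move 6: W@(1,3) -> caps B=0 W=0
Move 7: B@(1,2) -> caps B=0 W=0
Move 8: W@(0,3) -> caps B=0 W=0
Move 9: B@(2,2) -> caps B=1 W=0
Move 10: W@(2,3) -> caps B=1 W=0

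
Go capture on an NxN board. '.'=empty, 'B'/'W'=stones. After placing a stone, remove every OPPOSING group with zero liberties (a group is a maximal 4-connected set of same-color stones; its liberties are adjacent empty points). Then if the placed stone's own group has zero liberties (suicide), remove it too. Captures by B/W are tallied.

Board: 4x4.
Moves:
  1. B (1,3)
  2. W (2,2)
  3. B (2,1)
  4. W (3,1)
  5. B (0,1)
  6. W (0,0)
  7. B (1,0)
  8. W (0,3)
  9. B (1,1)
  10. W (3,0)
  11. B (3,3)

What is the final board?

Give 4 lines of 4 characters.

Answer: .B.W
BB.B
.BW.
WW.B

Derivation:
Move 1: B@(1,3) -> caps B=0 W=0
Move 2: W@(2,2) -> caps B=0 W=0
Move 3: B@(2,1) -> caps B=0 W=0
Move 4: W@(3,1) -> caps B=0 W=0
Move 5: B@(0,1) -> caps B=0 W=0
Move 6: W@(0,0) -> caps B=0 W=0
Move 7: B@(1,0) -> caps B=1 W=0
Move 8: W@(0,3) -> caps B=1 W=0
Move 9: B@(1,1) -> caps B=1 W=0
Move 10: W@(3,0) -> caps B=1 W=0
Move 11: B@(3,3) -> caps B=1 W=0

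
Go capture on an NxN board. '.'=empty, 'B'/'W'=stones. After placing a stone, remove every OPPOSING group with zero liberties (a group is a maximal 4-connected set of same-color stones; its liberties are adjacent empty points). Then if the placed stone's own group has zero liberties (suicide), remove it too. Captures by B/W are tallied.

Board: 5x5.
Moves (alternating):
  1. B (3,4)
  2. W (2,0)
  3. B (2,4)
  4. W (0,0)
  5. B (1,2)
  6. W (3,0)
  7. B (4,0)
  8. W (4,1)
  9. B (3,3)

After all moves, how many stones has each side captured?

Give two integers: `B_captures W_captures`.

Move 1: B@(3,4) -> caps B=0 W=0
Move 2: W@(2,0) -> caps B=0 W=0
Move 3: B@(2,4) -> caps B=0 W=0
Move 4: W@(0,0) -> caps B=0 W=0
Move 5: B@(1,2) -> caps B=0 W=0
Move 6: W@(3,0) -> caps B=0 W=0
Move 7: B@(4,0) -> caps B=0 W=0
Move 8: W@(4,1) -> caps B=0 W=1
Move 9: B@(3,3) -> caps B=0 W=1

Answer: 0 1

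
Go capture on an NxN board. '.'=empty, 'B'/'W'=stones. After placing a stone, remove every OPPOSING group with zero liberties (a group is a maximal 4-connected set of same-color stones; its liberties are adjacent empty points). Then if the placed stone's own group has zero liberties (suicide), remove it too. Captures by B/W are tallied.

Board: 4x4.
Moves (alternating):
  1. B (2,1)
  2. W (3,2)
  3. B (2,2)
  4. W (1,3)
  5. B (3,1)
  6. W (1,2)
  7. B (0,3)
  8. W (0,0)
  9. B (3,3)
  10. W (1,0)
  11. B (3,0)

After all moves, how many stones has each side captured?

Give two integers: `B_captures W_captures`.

Move 1: B@(2,1) -> caps B=0 W=0
Move 2: W@(3,2) -> caps B=0 W=0
Move 3: B@(2,2) -> caps B=0 W=0
Move 4: W@(1,3) -> caps B=0 W=0
Move 5: B@(3,1) -> caps B=0 W=0
Move 6: W@(1,2) -> caps B=0 W=0
Move 7: B@(0,3) -> caps B=0 W=0
Move 8: W@(0,0) -> caps B=0 W=0
Move 9: B@(3,3) -> caps B=1 W=0
Move 10: W@(1,0) -> caps B=1 W=0
Move 11: B@(3,0) -> caps B=1 W=0

Answer: 1 0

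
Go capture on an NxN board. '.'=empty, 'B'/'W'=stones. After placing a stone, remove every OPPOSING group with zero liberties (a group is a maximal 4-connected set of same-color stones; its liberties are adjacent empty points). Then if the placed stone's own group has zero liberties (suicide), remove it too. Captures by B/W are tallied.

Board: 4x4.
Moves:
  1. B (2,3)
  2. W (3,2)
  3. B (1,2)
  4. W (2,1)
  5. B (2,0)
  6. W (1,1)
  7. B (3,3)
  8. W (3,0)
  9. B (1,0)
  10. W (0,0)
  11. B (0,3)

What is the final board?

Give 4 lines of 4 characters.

Answer: W..B
.WB.
.W.B
W.WB

Derivation:
Move 1: B@(2,3) -> caps B=0 W=0
Move 2: W@(3,2) -> caps B=0 W=0
Move 3: B@(1,2) -> caps B=0 W=0
Move 4: W@(2,1) -> caps B=0 W=0
Move 5: B@(2,0) -> caps B=0 W=0
Move 6: W@(1,1) -> caps B=0 W=0
Move 7: B@(3,3) -> caps B=0 W=0
Move 8: W@(3,0) -> caps B=0 W=0
Move 9: B@(1,0) -> caps B=0 W=0
Move 10: W@(0,0) -> caps B=0 W=2
Move 11: B@(0,3) -> caps B=0 W=2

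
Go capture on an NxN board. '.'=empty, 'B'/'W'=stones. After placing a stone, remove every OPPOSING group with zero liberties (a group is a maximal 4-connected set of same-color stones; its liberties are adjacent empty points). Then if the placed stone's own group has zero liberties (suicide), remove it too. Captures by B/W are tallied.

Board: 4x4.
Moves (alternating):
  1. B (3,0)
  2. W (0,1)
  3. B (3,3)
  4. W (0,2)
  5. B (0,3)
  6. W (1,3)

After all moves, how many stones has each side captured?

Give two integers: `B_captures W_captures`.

Answer: 0 1

Derivation:
Move 1: B@(3,0) -> caps B=0 W=0
Move 2: W@(0,1) -> caps B=0 W=0
Move 3: B@(3,3) -> caps B=0 W=0
Move 4: W@(0,2) -> caps B=0 W=0
Move 5: B@(0,3) -> caps B=0 W=0
Move 6: W@(1,3) -> caps B=0 W=1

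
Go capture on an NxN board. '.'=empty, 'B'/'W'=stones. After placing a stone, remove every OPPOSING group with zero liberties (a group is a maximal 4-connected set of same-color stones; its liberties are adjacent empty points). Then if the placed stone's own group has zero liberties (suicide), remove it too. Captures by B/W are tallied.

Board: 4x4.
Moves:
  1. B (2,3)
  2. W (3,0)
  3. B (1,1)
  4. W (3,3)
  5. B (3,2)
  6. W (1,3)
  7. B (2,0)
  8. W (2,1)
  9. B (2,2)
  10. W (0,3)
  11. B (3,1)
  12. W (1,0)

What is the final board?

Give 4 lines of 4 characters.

Answer: ...W
WB.W
B.BB
.BB.

Derivation:
Move 1: B@(2,3) -> caps B=0 W=0
Move 2: W@(3,0) -> caps B=0 W=0
Move 3: B@(1,1) -> caps B=0 W=0
Move 4: W@(3,3) -> caps B=0 W=0
Move 5: B@(3,2) -> caps B=1 W=0
Move 6: W@(1,3) -> caps B=1 W=0
Move 7: B@(2,0) -> caps B=1 W=0
Move 8: W@(2,1) -> caps B=1 W=0
Move 9: B@(2,2) -> caps B=1 W=0
Move 10: W@(0,3) -> caps B=1 W=0
Move 11: B@(3,1) -> caps B=3 W=0
Move 12: W@(1,0) -> caps B=3 W=0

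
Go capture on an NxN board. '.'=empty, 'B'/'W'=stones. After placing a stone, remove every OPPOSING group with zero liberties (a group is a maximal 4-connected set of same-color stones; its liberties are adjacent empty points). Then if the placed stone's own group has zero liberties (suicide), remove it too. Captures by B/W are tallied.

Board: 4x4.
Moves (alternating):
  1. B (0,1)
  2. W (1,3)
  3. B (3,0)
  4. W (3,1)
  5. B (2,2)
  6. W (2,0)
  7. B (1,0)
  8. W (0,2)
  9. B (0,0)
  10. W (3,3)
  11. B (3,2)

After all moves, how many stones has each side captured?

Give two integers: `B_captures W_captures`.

Answer: 0 1

Derivation:
Move 1: B@(0,1) -> caps B=0 W=0
Move 2: W@(1,3) -> caps B=0 W=0
Move 3: B@(3,0) -> caps B=0 W=0
Move 4: W@(3,1) -> caps B=0 W=0
Move 5: B@(2,2) -> caps B=0 W=0
Move 6: W@(2,0) -> caps B=0 W=1
Move 7: B@(1,0) -> caps B=0 W=1
Move 8: W@(0,2) -> caps B=0 W=1
Move 9: B@(0,0) -> caps B=0 W=1
Move 10: W@(3,3) -> caps B=0 W=1
Move 11: B@(3,2) -> caps B=0 W=1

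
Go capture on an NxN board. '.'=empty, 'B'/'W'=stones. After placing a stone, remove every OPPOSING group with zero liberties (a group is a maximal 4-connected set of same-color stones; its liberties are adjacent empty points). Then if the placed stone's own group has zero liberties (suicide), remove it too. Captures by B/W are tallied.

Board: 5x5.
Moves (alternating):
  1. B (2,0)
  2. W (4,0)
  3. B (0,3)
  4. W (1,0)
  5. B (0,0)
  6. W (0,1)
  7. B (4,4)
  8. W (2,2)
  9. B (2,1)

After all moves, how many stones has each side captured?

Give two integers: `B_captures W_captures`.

Answer: 0 1

Derivation:
Move 1: B@(2,0) -> caps B=0 W=0
Move 2: W@(4,0) -> caps B=0 W=0
Move 3: B@(0,3) -> caps B=0 W=0
Move 4: W@(1,0) -> caps B=0 W=0
Move 5: B@(0,0) -> caps B=0 W=0
Move 6: W@(0,1) -> caps B=0 W=1
Move 7: B@(4,4) -> caps B=0 W=1
Move 8: W@(2,2) -> caps B=0 W=1
Move 9: B@(2,1) -> caps B=0 W=1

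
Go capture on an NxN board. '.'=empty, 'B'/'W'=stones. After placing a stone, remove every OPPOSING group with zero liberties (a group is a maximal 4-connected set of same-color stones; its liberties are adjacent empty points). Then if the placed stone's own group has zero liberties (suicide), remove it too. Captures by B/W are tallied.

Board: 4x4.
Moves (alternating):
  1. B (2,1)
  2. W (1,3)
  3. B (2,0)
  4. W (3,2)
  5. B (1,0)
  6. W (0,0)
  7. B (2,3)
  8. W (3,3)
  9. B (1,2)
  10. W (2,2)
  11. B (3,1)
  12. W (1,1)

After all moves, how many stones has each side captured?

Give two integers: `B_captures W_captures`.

Move 1: B@(2,1) -> caps B=0 W=0
Move 2: W@(1,3) -> caps B=0 W=0
Move 3: B@(2,0) -> caps B=0 W=0
Move 4: W@(3,2) -> caps B=0 W=0
Move 5: B@(1,0) -> caps B=0 W=0
Move 6: W@(0,0) -> caps B=0 W=0
Move 7: B@(2,3) -> caps B=0 W=0
Move 8: W@(3,3) -> caps B=0 W=0
Move 9: B@(1,2) -> caps B=0 W=0
Move 10: W@(2,2) -> caps B=0 W=1
Move 11: B@(3,1) -> caps B=0 W=1
Move 12: W@(1,1) -> caps B=0 W=1

Answer: 0 1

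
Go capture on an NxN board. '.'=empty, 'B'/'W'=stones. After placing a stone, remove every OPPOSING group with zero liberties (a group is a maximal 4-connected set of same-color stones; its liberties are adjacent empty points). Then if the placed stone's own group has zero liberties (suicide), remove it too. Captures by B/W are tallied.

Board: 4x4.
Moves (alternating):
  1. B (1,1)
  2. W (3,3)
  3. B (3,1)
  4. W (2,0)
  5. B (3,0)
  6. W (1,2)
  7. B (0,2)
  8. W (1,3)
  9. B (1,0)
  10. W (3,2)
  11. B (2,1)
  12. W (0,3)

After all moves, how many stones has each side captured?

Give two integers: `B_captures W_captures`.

Answer: 1 0

Derivation:
Move 1: B@(1,1) -> caps B=0 W=0
Move 2: W@(3,3) -> caps B=0 W=0
Move 3: B@(3,1) -> caps B=0 W=0
Move 4: W@(2,0) -> caps B=0 W=0
Move 5: B@(3,0) -> caps B=0 W=0
Move 6: W@(1,2) -> caps B=0 W=0
Move 7: B@(0,2) -> caps B=0 W=0
Move 8: W@(1,3) -> caps B=0 W=0
Move 9: B@(1,0) -> caps B=0 W=0
Move 10: W@(3,2) -> caps B=0 W=0
Move 11: B@(2,1) -> caps B=1 W=0
Move 12: W@(0,3) -> caps B=1 W=0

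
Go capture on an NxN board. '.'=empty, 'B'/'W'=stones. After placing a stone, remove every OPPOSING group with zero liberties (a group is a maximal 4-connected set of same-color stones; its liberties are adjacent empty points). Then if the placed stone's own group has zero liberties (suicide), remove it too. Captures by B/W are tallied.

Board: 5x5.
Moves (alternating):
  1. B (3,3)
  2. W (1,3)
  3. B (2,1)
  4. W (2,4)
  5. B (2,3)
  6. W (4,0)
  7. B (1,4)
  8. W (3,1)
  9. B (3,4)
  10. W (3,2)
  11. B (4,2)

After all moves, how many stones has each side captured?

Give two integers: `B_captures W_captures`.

Answer: 1 0

Derivation:
Move 1: B@(3,3) -> caps B=0 W=0
Move 2: W@(1,3) -> caps B=0 W=0
Move 3: B@(2,1) -> caps B=0 W=0
Move 4: W@(2,4) -> caps B=0 W=0
Move 5: B@(2,3) -> caps B=0 W=0
Move 6: W@(4,0) -> caps B=0 W=0
Move 7: B@(1,4) -> caps B=0 W=0
Move 8: W@(3,1) -> caps B=0 W=0
Move 9: B@(3,4) -> caps B=1 W=0
Move 10: W@(3,2) -> caps B=1 W=0
Move 11: B@(4,2) -> caps B=1 W=0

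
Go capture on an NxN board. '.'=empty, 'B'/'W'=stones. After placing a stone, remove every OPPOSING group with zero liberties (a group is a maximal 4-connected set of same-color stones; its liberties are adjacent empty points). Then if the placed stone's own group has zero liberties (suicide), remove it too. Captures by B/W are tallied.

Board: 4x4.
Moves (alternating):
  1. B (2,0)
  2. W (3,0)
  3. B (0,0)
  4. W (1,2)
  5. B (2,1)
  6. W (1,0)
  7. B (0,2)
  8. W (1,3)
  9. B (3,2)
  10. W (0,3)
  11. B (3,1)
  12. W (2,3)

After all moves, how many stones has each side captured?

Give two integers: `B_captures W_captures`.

Answer: 1 0

Derivation:
Move 1: B@(2,0) -> caps B=0 W=0
Move 2: W@(3,0) -> caps B=0 W=0
Move 3: B@(0,0) -> caps B=0 W=0
Move 4: W@(1,2) -> caps B=0 W=0
Move 5: B@(2,1) -> caps B=0 W=0
Move 6: W@(1,0) -> caps B=0 W=0
Move 7: B@(0,2) -> caps B=0 W=0
Move 8: W@(1,3) -> caps B=0 W=0
Move 9: B@(3,2) -> caps B=0 W=0
Move 10: W@(0,3) -> caps B=0 W=0
Move 11: B@(3,1) -> caps B=1 W=0
Move 12: W@(2,3) -> caps B=1 W=0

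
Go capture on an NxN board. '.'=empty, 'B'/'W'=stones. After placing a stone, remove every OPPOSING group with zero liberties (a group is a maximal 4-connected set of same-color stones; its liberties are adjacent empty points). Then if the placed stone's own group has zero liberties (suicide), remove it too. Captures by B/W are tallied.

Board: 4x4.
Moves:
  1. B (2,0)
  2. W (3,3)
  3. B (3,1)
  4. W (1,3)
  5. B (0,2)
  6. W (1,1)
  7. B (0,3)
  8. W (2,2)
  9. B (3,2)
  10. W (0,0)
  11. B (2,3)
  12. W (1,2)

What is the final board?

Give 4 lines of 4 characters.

Answer: W.BB
.WWW
B.WB
.BB.

Derivation:
Move 1: B@(2,0) -> caps B=0 W=0
Move 2: W@(3,3) -> caps B=0 W=0
Move 3: B@(3,1) -> caps B=0 W=0
Move 4: W@(1,3) -> caps B=0 W=0
Move 5: B@(0,2) -> caps B=0 W=0
Move 6: W@(1,1) -> caps B=0 W=0
Move 7: B@(0,3) -> caps B=0 W=0
Move 8: W@(2,2) -> caps B=0 W=0
Move 9: B@(3,2) -> caps B=0 W=0
Move 10: W@(0,0) -> caps B=0 W=0
Move 11: B@(2,3) -> caps B=1 W=0
Move 12: W@(1,2) -> caps B=1 W=0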